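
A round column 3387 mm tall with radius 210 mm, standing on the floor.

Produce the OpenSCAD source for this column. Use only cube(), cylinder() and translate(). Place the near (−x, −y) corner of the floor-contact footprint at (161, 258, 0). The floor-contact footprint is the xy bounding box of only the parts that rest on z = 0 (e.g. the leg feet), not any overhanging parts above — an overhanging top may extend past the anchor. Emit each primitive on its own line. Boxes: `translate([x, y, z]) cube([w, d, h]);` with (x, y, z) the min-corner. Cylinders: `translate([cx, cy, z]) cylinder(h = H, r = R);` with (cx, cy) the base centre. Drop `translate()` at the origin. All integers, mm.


translate([371, 468, 0]) cylinder(h = 3387, r = 210);


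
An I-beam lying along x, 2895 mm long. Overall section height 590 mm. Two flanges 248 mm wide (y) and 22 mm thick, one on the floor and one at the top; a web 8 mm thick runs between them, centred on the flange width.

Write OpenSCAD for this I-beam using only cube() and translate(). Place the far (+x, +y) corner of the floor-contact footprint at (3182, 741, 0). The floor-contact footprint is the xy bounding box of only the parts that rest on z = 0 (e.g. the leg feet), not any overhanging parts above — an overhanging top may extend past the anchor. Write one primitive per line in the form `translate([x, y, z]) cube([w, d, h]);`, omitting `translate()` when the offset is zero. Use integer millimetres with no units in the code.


translate([287, 493, 0]) cube([2895, 248, 22]);
translate([287, 613, 22]) cube([2895, 8, 546]);
translate([287, 493, 568]) cube([2895, 248, 22]);


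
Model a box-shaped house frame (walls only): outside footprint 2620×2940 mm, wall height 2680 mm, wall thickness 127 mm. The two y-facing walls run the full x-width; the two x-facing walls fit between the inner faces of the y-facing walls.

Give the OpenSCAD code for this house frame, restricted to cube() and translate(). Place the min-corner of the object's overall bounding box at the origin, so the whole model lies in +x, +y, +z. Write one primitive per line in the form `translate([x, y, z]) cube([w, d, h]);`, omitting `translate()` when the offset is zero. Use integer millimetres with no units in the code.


cube([2620, 127, 2680]);
translate([0, 2813, 0]) cube([2620, 127, 2680]);
translate([0, 127, 0]) cube([127, 2686, 2680]);
translate([2493, 127, 0]) cube([127, 2686, 2680]);


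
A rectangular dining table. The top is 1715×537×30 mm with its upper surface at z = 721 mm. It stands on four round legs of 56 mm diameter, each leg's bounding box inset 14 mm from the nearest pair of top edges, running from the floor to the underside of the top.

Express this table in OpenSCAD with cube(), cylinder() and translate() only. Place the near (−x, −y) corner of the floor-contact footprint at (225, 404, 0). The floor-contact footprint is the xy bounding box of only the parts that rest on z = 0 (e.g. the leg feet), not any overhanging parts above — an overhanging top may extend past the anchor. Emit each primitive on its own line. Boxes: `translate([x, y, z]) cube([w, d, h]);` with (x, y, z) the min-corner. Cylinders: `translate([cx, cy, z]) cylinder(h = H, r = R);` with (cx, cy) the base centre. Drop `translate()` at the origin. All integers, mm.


// leg_h = 721 - 30 = 691
translate([211, 390, 691]) cube([1715, 537, 30]);
translate([253, 432, 0]) cylinder(h = 691, r = 28);
translate([1884, 432, 0]) cylinder(h = 691, r = 28);
translate([253, 885, 0]) cylinder(h = 691, r = 28);
translate([1884, 885, 0]) cylinder(h = 691, r = 28);


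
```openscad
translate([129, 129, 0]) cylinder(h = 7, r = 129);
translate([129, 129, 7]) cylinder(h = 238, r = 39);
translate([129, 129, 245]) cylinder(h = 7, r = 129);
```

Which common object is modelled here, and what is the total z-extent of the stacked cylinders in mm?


A spool. The overall height is 252 mm.

Three coaxial cylinders, large–small–large — a spool. Two 7 mm flanges and a 238 mm core give 7 + 238 + 7 = 252 mm.


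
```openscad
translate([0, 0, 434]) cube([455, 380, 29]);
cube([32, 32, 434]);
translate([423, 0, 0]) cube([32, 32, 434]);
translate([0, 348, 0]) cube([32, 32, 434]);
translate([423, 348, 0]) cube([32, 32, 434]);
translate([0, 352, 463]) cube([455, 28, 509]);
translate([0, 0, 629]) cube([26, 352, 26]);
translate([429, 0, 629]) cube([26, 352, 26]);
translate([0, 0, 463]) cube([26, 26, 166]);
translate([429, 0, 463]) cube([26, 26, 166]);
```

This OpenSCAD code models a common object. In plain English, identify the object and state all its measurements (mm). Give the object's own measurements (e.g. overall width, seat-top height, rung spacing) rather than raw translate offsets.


A chair. The seat is a 455×380×29 mm slab with its top at z = 463 mm, on four 32×32 mm corner legs (flush with the seat edges, standing on z = 0). A flat backrest 28 mm thick, 509 mm tall, spans the full seat width and rises from the seat top along its +y edge, rear face flush with the rear of the seat. Two armrests of 26×26 mm section run along each side from the seat's front edge to the front of the backrest, top faces 192 mm above the seat top and outer faces flush with the seat's x-edges; a 26×26 mm post under the front of each armrest stands on the seat at the front corner.


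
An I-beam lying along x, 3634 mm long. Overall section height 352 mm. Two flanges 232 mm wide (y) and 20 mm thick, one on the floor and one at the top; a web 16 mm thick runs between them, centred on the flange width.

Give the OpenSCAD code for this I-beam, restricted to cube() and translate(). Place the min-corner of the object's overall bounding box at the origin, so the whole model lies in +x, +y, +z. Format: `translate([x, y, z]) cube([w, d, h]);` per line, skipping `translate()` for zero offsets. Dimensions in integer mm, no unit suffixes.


cube([3634, 232, 20]);
translate([0, 108, 20]) cube([3634, 16, 312]);
translate([0, 0, 332]) cube([3634, 232, 20]);


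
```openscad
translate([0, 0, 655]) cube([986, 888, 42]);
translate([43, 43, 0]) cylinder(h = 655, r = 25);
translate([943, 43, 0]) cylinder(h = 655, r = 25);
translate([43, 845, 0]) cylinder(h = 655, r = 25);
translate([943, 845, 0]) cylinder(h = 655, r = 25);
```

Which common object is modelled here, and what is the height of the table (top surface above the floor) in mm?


A table. The table height is 697 mm.

A 986×888×42 slab sits at z = 655 on four Ø50 mm round legs — a table. The top surface is at 655 + 42 = 697 mm.


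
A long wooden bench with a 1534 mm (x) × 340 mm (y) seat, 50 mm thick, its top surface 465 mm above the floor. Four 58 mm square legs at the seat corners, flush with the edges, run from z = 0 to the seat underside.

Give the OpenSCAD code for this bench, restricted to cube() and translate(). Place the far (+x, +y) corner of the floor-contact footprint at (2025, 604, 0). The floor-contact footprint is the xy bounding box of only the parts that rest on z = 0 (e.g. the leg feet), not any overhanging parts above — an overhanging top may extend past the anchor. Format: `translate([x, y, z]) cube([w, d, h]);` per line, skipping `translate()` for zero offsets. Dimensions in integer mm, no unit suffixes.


translate([491, 264, 415]) cube([1534, 340, 50]);
translate([491, 264, 0]) cube([58, 58, 415]);
translate([491, 546, 0]) cube([58, 58, 415]);
translate([1967, 264, 0]) cube([58, 58, 415]);
translate([1967, 546, 0]) cube([58, 58, 415]);


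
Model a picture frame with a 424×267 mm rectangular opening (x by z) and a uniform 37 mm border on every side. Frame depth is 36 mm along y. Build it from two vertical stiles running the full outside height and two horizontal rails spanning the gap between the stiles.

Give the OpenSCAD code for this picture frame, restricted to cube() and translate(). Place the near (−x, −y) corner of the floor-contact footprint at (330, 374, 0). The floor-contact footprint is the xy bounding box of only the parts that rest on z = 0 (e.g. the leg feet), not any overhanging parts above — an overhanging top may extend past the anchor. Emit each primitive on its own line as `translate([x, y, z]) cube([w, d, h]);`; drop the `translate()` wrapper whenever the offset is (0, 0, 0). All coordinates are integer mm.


translate([330, 374, 0]) cube([37, 36, 341]);
translate([791, 374, 0]) cube([37, 36, 341]);
translate([367, 374, 0]) cube([424, 36, 37]);
translate([367, 374, 304]) cube([424, 36, 37]);


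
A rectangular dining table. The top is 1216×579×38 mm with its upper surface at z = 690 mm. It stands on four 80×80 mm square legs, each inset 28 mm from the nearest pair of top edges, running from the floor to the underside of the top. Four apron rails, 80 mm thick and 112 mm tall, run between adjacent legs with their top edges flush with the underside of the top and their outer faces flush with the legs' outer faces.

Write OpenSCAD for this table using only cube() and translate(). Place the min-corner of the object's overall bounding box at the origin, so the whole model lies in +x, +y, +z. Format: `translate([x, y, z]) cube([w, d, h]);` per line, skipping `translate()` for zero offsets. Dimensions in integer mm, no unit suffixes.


translate([0, 0, 652]) cube([1216, 579, 38]);
translate([28, 28, 0]) cube([80, 80, 652]);
translate([1108, 28, 0]) cube([80, 80, 652]);
translate([28, 471, 0]) cube([80, 80, 652]);
translate([1108, 471, 0]) cube([80, 80, 652]);
translate([108, 28, 540]) cube([1000, 80, 112]);
translate([108, 471, 540]) cube([1000, 80, 112]);
translate([28, 108, 540]) cube([80, 363, 112]);
translate([1108, 108, 540]) cube([80, 363, 112]);


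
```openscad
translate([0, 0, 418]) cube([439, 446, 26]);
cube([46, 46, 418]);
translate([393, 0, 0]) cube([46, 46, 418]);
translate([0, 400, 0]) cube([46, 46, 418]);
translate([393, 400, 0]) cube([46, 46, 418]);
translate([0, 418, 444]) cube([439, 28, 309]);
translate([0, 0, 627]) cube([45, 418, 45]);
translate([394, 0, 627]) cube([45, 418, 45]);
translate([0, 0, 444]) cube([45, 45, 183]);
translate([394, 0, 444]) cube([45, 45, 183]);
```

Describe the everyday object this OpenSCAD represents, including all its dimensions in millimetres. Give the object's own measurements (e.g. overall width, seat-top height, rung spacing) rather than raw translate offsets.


A chair. The seat is a 439×446×26 mm slab with its top at z = 444 mm, on four 46×46 mm corner legs (flush with the seat edges, standing on z = 0). A flat backrest 28 mm thick, 309 mm tall, spans the full seat width and rises from the seat top along its +y edge, rear face flush with the rear of the seat. Two armrests of 45×45 mm section run along each side from the seat's front edge to the front of the backrest, top faces 228 mm above the seat top and outer faces flush with the seat's x-edges; a 45×45 mm post under the front of each armrest stands on the seat at the front corner.


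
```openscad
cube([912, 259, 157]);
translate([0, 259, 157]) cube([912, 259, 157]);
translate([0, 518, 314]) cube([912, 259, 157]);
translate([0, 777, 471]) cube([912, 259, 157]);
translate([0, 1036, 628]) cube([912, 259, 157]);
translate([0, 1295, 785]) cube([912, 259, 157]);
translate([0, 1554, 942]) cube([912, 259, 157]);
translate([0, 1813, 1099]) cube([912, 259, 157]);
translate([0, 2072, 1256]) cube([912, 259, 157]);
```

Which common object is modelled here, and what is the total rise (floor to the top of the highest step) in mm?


A staircase. The total rise is 1413 mm.

9 identical blocks, each offset up and back from the previous — a staircase. Each step is 157 mm tall and there are 9 of them, so the total rise is 9 × 157 = 1413 mm.


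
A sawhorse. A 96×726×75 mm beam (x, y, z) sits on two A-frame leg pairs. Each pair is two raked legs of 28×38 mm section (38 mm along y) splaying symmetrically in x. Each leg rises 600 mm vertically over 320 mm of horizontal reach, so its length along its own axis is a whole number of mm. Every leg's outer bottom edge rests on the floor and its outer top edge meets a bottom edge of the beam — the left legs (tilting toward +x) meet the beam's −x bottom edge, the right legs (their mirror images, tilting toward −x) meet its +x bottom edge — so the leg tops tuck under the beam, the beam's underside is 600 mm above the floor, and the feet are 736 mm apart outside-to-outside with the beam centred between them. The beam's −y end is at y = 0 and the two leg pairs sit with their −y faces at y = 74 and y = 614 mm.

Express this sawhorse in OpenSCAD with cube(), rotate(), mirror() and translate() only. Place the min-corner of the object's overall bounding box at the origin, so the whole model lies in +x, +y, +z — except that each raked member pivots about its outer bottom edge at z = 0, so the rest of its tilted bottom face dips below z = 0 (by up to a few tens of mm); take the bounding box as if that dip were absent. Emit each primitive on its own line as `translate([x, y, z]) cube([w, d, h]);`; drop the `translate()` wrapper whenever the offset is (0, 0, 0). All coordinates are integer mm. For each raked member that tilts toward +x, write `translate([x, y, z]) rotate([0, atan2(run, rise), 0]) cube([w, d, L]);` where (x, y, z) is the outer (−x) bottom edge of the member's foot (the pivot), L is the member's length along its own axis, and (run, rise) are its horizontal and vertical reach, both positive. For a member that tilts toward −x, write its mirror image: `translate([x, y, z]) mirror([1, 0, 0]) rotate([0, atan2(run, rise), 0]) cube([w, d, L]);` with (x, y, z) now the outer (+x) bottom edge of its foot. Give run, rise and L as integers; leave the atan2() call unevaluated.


// leg length = √(320² + 600²) = 680
// right-leg outer foot x = 2·320 + 96 = 736
// beam min-corner = (320, 0, 600)
translate([320, 0, 600]) cube([96, 726, 75]);
translate([0, 74, 0]) rotate([0, atan2(320, 600), 0]) cube([28, 38, 680]);
translate([736, 74, 0]) mirror([1, 0, 0]) rotate([0, atan2(320, 600), 0]) cube([28, 38, 680]);
translate([0, 614, 0]) rotate([0, atan2(320, 600), 0]) cube([28, 38, 680]);
translate([736, 614, 0]) mirror([1, 0, 0]) rotate([0, atan2(320, 600), 0]) cube([28, 38, 680]);


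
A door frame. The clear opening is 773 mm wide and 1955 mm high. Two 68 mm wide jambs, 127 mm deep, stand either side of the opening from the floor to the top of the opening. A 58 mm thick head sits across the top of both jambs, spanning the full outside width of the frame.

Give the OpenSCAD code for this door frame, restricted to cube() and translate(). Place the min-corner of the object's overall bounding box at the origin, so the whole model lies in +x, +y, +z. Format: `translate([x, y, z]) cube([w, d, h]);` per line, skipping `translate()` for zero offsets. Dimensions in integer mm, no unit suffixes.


cube([68, 127, 1955]);
translate([841, 0, 0]) cube([68, 127, 1955]);
translate([0, 0, 1955]) cube([909, 127, 58]);


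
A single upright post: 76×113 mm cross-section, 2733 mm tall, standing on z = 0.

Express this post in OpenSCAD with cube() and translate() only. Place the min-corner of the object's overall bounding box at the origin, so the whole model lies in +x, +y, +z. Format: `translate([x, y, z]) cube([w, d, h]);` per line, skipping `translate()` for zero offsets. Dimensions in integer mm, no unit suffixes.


cube([76, 113, 2733]);


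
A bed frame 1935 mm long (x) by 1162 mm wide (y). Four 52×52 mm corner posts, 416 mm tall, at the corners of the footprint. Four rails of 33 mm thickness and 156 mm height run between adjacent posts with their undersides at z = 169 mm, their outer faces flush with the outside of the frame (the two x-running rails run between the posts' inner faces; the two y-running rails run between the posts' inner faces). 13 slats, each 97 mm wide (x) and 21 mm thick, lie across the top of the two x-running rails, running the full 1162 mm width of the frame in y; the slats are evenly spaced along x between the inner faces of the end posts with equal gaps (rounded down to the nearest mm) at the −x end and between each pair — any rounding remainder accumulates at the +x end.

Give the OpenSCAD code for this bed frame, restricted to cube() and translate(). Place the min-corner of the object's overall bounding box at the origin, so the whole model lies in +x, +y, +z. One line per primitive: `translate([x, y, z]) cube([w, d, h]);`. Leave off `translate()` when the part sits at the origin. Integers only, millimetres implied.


cube([52, 52, 416]);
translate([0, 1110, 0]) cube([52, 52, 416]);
translate([1883, 0, 0]) cube([52, 52, 416]);
translate([1883, 1110, 0]) cube([52, 52, 416]);
translate([52, 0, 169]) cube([1831, 33, 156]);
translate([52, 1129, 169]) cube([1831, 33, 156]);
translate([0, 52, 169]) cube([33, 1058, 156]);
translate([1902, 52, 169]) cube([33, 1058, 156]);
translate([92, 0, 325]) cube([97, 1162, 21]);
translate([229, 0, 325]) cube([97, 1162, 21]);
translate([366, 0, 325]) cube([97, 1162, 21]);
translate([503, 0, 325]) cube([97, 1162, 21]);
translate([640, 0, 325]) cube([97, 1162, 21]);
translate([777, 0, 325]) cube([97, 1162, 21]);
translate([914, 0, 325]) cube([97, 1162, 21]);
translate([1051, 0, 325]) cube([97, 1162, 21]);
translate([1188, 0, 325]) cube([97, 1162, 21]);
translate([1325, 0, 325]) cube([97, 1162, 21]);
translate([1462, 0, 325]) cube([97, 1162, 21]);
translate([1599, 0, 325]) cube([97, 1162, 21]);
translate([1736, 0, 325]) cube([97, 1162, 21]);


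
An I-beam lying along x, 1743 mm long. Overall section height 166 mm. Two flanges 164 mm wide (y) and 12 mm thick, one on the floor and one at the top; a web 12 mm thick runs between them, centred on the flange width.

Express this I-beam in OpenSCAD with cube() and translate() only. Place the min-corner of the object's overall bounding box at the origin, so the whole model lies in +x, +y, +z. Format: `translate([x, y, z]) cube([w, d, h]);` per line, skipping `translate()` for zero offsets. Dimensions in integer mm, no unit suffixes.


cube([1743, 164, 12]);
translate([0, 76, 12]) cube([1743, 12, 142]);
translate([0, 0, 154]) cube([1743, 164, 12]);


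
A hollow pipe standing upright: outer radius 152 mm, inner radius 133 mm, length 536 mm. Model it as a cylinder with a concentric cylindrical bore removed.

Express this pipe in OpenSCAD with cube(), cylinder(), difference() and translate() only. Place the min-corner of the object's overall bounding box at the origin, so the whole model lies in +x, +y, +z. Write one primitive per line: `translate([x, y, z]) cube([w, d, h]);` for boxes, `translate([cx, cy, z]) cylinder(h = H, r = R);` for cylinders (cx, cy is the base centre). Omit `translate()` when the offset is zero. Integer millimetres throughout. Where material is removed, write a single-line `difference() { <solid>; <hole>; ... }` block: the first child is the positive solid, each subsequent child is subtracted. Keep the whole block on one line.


difference() { translate([152, 152, 0]) cylinder(h = 536, r = 152); translate([152, 152, 0]) cylinder(h = 536, r = 133); }


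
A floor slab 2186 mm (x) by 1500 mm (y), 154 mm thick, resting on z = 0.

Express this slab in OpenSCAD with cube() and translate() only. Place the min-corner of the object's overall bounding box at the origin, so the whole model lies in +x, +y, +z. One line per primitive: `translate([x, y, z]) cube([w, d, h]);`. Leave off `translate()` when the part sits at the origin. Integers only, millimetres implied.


cube([2186, 1500, 154]);


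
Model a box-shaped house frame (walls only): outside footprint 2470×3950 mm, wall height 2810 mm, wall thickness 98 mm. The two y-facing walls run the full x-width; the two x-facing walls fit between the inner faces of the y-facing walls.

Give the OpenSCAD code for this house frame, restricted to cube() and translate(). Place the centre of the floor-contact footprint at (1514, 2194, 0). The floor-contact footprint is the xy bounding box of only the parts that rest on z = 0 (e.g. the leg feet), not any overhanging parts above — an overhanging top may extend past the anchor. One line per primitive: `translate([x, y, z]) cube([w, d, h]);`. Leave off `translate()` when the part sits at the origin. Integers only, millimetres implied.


translate([279, 219, 0]) cube([2470, 98, 2810]);
translate([279, 4071, 0]) cube([2470, 98, 2810]);
translate([279, 317, 0]) cube([98, 3754, 2810]);
translate([2651, 317, 0]) cube([98, 3754, 2810]);


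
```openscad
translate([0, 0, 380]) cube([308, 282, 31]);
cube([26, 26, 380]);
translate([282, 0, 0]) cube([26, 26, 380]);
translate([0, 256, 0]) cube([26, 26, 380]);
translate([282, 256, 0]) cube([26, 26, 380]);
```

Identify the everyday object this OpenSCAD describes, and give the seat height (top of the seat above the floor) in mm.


A stool. The seat height is 411 mm.

A 308×282×31 slab at z = 380 on four corner posts — a stool. The seat top is 380 + 31 = 411 mm.


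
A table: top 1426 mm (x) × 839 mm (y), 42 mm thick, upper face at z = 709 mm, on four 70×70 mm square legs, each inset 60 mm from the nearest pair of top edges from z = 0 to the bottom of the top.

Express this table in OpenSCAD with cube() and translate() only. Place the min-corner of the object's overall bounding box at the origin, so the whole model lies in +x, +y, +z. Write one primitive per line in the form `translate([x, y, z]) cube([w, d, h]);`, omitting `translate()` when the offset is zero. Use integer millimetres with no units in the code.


translate([0, 0, 667]) cube([1426, 839, 42]);
translate([60, 60, 0]) cube([70, 70, 667]);
translate([1296, 60, 0]) cube([70, 70, 667]);
translate([60, 709, 0]) cube([70, 70, 667]);
translate([1296, 709, 0]) cube([70, 70, 667]);


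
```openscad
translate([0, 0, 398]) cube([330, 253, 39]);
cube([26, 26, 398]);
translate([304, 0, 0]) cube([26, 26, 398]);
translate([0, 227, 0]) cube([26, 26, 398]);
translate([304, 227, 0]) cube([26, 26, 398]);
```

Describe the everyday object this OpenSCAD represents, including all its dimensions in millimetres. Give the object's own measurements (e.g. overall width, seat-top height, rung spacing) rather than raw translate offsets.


A simple wooden stool: a rectangular seat 330 mm (x) by 253 mm (y), 39 mm thick, top face at z = 437 mm, on four square legs, each 26×26 mm in cross-section. The legs rest on z = 0, each flush with a corner of the seat.


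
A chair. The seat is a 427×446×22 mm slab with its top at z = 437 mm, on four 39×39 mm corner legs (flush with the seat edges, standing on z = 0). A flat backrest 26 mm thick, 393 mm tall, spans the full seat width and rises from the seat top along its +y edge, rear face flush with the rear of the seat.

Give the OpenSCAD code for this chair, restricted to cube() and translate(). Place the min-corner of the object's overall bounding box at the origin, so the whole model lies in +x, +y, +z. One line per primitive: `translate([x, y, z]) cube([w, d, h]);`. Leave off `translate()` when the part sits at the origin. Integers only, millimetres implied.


// leg_h = 437 - 22 = 415
translate([0, 0, 415]) cube([427, 446, 22]);
cube([39, 39, 415]);
translate([388, 0, 0]) cube([39, 39, 415]);
translate([0, 407, 0]) cube([39, 39, 415]);
translate([388, 407, 0]) cube([39, 39, 415]);
translate([0, 420, 437]) cube([427, 26, 393]);


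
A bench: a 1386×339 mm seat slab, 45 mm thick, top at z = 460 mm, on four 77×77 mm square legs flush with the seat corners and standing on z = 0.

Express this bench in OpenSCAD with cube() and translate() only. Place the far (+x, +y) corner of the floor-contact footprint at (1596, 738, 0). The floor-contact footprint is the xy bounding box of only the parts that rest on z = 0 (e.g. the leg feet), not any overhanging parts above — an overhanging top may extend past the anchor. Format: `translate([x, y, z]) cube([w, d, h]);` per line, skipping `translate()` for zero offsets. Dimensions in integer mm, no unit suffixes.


// leg_h = 460 − 45 = 415
translate([210, 399, 415]) cube([1386, 339, 45]);
translate([210, 399, 0]) cube([77, 77, 415]);
translate([210, 661, 0]) cube([77, 77, 415]);
translate([1519, 399, 0]) cube([77, 77, 415]);
translate([1519, 661, 0]) cube([77, 77, 415]);


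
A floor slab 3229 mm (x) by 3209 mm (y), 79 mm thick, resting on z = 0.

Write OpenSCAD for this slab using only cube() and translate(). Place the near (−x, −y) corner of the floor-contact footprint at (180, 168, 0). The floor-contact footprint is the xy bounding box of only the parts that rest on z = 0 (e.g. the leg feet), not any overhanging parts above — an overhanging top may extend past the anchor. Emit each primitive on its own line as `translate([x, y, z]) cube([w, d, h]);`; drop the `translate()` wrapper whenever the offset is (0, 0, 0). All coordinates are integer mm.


translate([180, 168, 0]) cube([3229, 3209, 79]);


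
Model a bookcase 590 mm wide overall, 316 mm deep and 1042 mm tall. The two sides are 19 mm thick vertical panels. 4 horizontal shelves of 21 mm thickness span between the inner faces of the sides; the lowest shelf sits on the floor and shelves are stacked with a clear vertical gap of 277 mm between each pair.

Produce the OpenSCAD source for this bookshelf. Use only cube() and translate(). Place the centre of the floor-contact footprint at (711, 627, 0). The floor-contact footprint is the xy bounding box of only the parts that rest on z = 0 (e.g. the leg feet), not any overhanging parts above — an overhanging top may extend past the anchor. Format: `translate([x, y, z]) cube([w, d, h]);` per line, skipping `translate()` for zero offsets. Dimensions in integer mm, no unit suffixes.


translate([416, 469, 0]) cube([19, 316, 1042]);
translate([987, 469, 0]) cube([19, 316, 1042]);
translate([435, 469, 0]) cube([552, 316, 21]);
translate([435, 469, 298]) cube([552, 316, 21]);
translate([435, 469, 596]) cube([552, 316, 21]);
translate([435, 469, 894]) cube([552, 316, 21]);


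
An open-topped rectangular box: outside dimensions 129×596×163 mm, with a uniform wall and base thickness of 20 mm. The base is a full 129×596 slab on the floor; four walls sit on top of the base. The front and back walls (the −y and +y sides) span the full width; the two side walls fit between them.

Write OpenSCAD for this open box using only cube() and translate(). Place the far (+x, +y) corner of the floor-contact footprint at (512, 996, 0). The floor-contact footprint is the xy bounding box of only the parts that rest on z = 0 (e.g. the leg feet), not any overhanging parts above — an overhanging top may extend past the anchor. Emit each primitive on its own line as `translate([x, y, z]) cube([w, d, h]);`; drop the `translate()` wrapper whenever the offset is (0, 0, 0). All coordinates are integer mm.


translate([383, 400, 0]) cube([129, 596, 20]);
translate([383, 400, 20]) cube([129, 20, 143]);
translate([383, 976, 20]) cube([129, 20, 143]);
translate([383, 420, 20]) cube([20, 556, 143]);
translate([492, 420, 20]) cube([20, 556, 143]);


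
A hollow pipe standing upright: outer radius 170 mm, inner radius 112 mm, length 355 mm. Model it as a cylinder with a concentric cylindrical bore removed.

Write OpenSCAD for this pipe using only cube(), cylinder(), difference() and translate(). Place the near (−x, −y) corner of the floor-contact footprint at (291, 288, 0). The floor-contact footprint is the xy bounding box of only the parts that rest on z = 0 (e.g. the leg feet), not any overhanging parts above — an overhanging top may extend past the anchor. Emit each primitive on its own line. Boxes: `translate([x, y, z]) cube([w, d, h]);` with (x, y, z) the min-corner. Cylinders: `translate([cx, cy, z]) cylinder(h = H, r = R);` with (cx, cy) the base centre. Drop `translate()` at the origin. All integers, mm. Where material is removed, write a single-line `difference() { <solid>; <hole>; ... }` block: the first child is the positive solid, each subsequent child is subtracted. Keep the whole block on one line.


difference() { translate([461, 458, 0]) cylinder(h = 355, r = 170); translate([461, 458, 0]) cylinder(h = 355, r = 112); }


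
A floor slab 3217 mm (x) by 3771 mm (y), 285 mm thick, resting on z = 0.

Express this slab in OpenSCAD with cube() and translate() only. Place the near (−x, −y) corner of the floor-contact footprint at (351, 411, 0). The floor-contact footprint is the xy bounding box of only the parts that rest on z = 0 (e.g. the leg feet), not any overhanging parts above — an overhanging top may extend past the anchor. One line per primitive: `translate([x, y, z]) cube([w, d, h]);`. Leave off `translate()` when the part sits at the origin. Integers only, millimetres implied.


translate([351, 411, 0]) cube([3217, 3771, 285]);


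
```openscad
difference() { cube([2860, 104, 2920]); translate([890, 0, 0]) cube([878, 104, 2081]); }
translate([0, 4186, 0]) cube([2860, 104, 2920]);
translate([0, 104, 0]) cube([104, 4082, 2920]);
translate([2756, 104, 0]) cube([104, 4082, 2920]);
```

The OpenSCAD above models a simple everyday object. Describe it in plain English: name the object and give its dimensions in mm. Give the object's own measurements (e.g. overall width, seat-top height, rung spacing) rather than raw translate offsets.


A single room: four walls, each 2920 mm tall and 104 mm thick, enclosing an outside footprint 2860×4290 mm (x × y), no floor or roof. The front and back walls (−y and +y sides) run the full x-width; the side walls fit between their inner faces. A door opening 878 mm wide and 2081 mm tall is cut through the front wall from the floor up, its −x edge 890 mm from the wall's −x end.


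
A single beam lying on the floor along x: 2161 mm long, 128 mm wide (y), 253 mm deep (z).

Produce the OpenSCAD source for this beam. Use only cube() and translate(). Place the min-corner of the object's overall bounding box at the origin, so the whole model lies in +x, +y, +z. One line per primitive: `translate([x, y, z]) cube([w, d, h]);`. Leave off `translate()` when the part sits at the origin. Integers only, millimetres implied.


cube([2161, 128, 253]);


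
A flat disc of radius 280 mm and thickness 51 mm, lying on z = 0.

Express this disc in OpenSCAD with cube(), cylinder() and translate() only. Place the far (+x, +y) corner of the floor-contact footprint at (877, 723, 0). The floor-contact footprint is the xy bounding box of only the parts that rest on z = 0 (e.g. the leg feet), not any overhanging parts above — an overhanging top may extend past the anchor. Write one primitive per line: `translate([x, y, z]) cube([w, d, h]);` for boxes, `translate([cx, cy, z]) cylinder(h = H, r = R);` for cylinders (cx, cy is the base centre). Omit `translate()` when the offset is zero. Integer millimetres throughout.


translate([597, 443, 0]) cylinder(h = 51, r = 280);


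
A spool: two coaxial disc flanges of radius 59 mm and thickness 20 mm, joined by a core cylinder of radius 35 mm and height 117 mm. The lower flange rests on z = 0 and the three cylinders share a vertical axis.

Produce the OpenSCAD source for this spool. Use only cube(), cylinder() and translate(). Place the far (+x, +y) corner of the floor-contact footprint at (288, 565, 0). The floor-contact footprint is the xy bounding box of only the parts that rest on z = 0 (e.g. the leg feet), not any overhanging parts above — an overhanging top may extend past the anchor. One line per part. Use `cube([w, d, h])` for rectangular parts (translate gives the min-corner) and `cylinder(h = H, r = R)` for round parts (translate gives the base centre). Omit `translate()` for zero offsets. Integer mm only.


translate([229, 506, 0]) cylinder(h = 20, r = 59);
translate([229, 506, 20]) cylinder(h = 117, r = 35);
translate([229, 506, 137]) cylinder(h = 20, r = 59);


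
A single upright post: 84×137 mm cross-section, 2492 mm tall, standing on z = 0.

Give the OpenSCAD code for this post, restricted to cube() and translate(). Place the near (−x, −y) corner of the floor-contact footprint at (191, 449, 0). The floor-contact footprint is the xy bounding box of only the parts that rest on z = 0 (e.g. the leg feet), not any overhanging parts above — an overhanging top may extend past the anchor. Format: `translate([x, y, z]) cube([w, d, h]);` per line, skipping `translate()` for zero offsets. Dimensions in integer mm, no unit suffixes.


translate([191, 449, 0]) cube([84, 137, 2492]);


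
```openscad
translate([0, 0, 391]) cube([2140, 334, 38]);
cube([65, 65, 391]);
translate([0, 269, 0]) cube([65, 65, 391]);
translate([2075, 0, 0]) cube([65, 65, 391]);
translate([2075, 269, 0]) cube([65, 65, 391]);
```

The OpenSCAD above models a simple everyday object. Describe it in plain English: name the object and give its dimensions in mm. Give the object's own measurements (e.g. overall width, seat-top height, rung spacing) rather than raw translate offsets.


A bench: a 2140×334 mm seat slab, 38 mm thick, top at z = 429 mm, on four 65×65 mm square legs flush with the seat corners and standing on z = 0.


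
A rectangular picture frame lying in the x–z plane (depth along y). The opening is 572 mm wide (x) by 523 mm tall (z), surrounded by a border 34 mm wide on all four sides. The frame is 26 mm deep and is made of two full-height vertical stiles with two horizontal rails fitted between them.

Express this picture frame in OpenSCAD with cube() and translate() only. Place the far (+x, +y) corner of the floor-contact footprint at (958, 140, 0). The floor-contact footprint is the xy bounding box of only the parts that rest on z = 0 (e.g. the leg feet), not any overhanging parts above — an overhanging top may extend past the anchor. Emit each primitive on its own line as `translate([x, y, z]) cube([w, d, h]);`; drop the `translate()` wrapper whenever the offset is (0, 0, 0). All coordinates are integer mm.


translate([318, 114, 0]) cube([34, 26, 591]);
translate([924, 114, 0]) cube([34, 26, 591]);
translate([352, 114, 0]) cube([572, 26, 34]);
translate([352, 114, 557]) cube([572, 26, 34]);


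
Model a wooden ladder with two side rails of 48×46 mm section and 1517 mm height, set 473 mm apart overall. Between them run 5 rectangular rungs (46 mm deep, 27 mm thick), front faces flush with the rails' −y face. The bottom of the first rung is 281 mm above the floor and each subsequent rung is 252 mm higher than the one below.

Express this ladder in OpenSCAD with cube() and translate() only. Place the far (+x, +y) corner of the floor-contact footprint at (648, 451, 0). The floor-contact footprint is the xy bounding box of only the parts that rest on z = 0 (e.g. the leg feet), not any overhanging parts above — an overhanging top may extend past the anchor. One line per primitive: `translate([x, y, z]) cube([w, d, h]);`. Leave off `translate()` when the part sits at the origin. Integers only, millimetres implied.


// rung span = 473 - 2*48 = 377
// rung[k] z = 281 + k*252
translate([175, 405, 0]) cube([48, 46, 1517]);
translate([600, 405, 0]) cube([48, 46, 1517]);
translate([223, 405, 281]) cube([377, 46, 27]);
translate([223, 405, 533]) cube([377, 46, 27]);
translate([223, 405, 785]) cube([377, 46, 27]);
translate([223, 405, 1037]) cube([377, 46, 27]);
translate([223, 405, 1289]) cube([377, 46, 27]);


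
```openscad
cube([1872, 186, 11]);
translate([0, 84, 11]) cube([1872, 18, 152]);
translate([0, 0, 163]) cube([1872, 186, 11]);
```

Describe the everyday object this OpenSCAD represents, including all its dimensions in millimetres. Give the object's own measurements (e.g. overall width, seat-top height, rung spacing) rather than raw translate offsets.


An I-beam lying along x, 1872 mm long. Overall section height 174 mm. Two flanges 186 mm wide (y) and 11 mm thick, one on the floor and one at the top; a web 18 mm thick runs between them, centred on the flange width.


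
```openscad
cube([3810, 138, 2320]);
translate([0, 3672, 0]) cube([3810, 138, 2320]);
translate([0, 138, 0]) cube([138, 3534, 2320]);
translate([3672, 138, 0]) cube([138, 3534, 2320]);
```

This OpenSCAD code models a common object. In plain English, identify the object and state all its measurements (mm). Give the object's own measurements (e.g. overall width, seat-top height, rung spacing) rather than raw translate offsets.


The wall frame of a small rectangular building: four walls, each 2320 mm tall and 138 mm thick, enclosing a footprint 3810 mm (x) by 3810 mm (y) outside-to-outside, with no floor or roof. The front and back walls (the −y and +y sides) span the full width; the two side walls fit between them.


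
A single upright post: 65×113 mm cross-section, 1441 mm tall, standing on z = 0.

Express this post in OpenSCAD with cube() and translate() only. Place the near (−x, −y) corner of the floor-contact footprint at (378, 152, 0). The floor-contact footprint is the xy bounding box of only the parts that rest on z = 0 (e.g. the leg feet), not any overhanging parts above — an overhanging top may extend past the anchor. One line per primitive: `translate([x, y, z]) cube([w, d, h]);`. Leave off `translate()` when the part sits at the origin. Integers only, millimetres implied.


translate([378, 152, 0]) cube([65, 113, 1441]);


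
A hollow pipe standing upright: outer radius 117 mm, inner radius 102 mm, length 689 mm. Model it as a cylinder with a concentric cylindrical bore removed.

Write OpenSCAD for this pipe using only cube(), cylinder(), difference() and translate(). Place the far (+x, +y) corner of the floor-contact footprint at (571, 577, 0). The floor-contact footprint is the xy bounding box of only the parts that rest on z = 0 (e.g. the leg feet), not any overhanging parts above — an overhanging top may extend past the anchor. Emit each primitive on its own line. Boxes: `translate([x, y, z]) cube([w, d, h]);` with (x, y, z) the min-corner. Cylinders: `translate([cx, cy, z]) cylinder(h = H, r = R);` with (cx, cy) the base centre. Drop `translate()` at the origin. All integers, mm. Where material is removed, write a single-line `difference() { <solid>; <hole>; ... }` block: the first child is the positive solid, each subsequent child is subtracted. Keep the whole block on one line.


difference() { translate([454, 460, 0]) cylinder(h = 689, r = 117); translate([454, 460, 0]) cylinder(h = 689, r = 102); }


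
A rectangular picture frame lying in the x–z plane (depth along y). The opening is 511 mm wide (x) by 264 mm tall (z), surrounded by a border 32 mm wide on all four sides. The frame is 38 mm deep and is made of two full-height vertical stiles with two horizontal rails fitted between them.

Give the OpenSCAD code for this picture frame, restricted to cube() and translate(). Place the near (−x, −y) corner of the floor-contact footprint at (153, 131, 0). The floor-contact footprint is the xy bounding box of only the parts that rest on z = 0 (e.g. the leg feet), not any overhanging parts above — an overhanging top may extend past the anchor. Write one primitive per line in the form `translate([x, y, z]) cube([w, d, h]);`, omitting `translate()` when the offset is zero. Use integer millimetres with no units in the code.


translate([153, 131, 0]) cube([32, 38, 328]);
translate([696, 131, 0]) cube([32, 38, 328]);
translate([185, 131, 0]) cube([511, 38, 32]);
translate([185, 131, 296]) cube([511, 38, 32]);


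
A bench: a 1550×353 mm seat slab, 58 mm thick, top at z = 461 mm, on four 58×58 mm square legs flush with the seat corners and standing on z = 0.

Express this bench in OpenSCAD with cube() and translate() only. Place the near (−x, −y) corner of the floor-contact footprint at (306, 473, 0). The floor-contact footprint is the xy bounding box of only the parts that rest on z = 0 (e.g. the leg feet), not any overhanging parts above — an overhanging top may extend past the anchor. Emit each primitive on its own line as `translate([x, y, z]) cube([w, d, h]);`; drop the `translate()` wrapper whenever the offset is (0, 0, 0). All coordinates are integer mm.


translate([306, 473, 403]) cube([1550, 353, 58]);
translate([306, 473, 0]) cube([58, 58, 403]);
translate([306, 768, 0]) cube([58, 58, 403]);
translate([1798, 473, 0]) cube([58, 58, 403]);
translate([1798, 768, 0]) cube([58, 58, 403]);
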